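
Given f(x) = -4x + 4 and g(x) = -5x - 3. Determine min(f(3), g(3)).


f(3) = -8
g(3) = -18
min = -18

-18


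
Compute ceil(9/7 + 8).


9/7 = 1.2857
1.2857 + 8 = 9.2857
ceil(9.2857) = 10

10


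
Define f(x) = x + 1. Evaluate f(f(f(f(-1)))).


f(-1) = 0
f(0) = 1
f(1) = 2
f(2) = 3

3


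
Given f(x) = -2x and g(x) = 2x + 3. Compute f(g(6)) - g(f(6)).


f(g(6)) = -30
g(f(6)) = -21
Difference = -9

-9


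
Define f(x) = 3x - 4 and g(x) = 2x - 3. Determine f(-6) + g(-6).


f(-6) = -22
g(-6) = -15
Sum = -37

-37


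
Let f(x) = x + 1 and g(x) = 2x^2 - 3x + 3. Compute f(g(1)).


g(1) = 2
f(2) = 3

3


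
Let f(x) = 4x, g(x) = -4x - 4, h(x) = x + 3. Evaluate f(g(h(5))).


-144


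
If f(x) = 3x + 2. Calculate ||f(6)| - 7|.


f(6) = 20
|20| = 20
|20 - 7| = 13

13


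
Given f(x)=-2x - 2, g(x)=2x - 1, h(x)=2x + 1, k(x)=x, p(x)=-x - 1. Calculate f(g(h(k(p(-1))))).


p(-1) = 0
k(0) = 0
h(0) = 1
g(1) = 1
f(1) = -4

-4


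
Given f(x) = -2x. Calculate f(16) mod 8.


f(16) = -32
-32 mod 8 = 0

0


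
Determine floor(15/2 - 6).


15/2 = 7.5
7.5 - 6 = 1.5
floor(1.5) = 1

1


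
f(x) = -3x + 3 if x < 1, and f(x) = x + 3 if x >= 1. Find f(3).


3 satisfies x >= 1
f(3) = 6

6


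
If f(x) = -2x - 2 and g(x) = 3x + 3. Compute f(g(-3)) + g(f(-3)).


f(g(-3)) = 10
g(f(-3)) = 15
Sum = 25

25


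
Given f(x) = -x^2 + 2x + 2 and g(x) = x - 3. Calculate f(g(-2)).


-33


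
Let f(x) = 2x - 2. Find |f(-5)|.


12


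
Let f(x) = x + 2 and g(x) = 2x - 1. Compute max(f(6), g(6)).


f(6) = 8
g(6) = 11
max = 11

11


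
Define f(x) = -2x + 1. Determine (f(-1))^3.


f(-1) = 3
(3)^3 = 27

27


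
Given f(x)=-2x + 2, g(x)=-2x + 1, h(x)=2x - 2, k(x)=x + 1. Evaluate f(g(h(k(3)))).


24


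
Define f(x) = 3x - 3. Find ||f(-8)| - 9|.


f(-8) = -27
|-27| = 27
|27 - 9| = 18

18


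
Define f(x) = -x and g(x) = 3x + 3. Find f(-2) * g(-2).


f(-2) = 2
g(-2) = -3
Product = -6

-6


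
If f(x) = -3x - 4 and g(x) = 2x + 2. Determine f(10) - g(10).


f(10) = -34
g(10) = 22
Difference = -56

-56


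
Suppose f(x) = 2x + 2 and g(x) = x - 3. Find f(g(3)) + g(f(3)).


f(g(3)) = 2
g(f(3)) = 5
Sum = 7

7


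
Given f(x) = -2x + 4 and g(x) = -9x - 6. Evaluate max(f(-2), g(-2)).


f(-2) = 8
g(-2) = 12
max = 12

12


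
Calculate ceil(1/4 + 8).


9


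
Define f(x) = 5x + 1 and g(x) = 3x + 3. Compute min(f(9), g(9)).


f(9) = 46
g(9) = 30
min = 30

30


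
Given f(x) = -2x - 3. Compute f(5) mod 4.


3


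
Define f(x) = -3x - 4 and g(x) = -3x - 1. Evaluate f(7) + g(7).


f(7) = -25
g(7) = -22
Sum = -47

-47


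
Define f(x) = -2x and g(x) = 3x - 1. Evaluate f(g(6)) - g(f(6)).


f(g(6)) = -34
g(f(6)) = -37
Difference = 3

3


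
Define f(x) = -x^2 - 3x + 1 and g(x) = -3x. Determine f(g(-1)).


g(-1) = 3
f(3) = (-1)*(3)^2 - 3*(3) + 1 = -17

-17


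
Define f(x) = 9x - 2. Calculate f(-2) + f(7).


f(-2) = -20
f(7) = 61
Sum = 41

41


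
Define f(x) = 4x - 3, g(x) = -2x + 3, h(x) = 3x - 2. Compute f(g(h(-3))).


h(-3) = -11
g(-11) = 25
f(25) = 97

97


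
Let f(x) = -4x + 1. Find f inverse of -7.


Solve -4x + 1 = -7
x = (-7 - 1) / (-4) = 2

2


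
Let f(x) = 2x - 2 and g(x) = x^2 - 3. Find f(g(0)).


-8


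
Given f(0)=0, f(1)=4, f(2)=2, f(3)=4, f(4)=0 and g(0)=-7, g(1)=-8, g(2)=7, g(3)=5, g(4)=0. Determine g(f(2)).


f(2) = 2
g(2) = 7

7


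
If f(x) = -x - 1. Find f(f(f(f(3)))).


f(3) = -4
f(-4) = 3
f(3) = -4
f(-4) = 3

3


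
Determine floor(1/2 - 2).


-2


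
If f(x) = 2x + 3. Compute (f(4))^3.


f(4) = 11
(11)^3 = 1331

1331


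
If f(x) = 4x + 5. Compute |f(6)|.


f(6) = 29
|29| = 29

29


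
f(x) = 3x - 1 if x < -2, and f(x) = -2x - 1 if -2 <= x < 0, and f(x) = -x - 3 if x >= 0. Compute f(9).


9 satisfies x >= 0
f(9) = -12

-12


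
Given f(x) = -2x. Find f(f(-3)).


-12


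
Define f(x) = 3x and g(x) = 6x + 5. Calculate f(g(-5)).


-75


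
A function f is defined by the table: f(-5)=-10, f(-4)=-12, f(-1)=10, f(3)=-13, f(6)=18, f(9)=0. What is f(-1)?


Reading from the table at x = -1

10


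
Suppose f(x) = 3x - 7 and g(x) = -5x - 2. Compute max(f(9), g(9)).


f(9) = 20
g(9) = -47
max = 20

20


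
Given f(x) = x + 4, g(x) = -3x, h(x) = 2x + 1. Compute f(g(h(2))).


h(2) = 5
g(5) = -15
f(-15) = -11

-11


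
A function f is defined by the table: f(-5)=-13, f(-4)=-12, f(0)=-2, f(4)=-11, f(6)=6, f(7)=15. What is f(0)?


-2


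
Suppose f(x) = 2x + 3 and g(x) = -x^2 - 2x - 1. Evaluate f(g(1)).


g(1) = -4
f(-4) = -5

-5


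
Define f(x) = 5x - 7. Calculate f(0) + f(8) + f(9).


64


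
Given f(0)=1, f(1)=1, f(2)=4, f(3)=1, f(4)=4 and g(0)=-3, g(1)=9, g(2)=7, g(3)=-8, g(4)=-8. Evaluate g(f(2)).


f(2) = 4
g(4) = -8

-8


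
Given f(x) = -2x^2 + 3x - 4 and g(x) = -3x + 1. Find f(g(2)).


g(2) = -5
f(-5) = (-2)*(-5)^2 + 3*(-5) - 4 = -69

-69


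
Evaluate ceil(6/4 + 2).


6/4 = 1.5
1.5 + 2 = 3.5
ceil(3.5) = 4

4


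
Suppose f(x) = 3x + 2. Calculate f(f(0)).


f(0) = 2
f(2) = 8

8


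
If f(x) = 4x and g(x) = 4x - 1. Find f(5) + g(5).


f(5) = 20
g(5) = 19
Sum = 39

39


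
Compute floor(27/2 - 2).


27/2 = 13.5
13.5 - 2 = 11.5
floor(11.5) = 11

11


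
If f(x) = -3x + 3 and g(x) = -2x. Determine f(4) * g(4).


f(4) = -9
g(4) = -8
Product = 72

72


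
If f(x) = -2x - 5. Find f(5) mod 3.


0


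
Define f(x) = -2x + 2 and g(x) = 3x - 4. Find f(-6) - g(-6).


36


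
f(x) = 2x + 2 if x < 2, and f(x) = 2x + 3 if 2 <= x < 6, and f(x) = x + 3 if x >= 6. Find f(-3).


-4


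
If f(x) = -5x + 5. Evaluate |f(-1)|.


f(-1) = 10
|10| = 10

10


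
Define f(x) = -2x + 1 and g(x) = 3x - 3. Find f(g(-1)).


g(-1) = -6
f(-6) = 13

13


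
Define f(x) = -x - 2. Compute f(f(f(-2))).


0


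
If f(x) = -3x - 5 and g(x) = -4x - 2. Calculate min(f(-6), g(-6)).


f(-6) = 13
g(-6) = 22
min = 13

13


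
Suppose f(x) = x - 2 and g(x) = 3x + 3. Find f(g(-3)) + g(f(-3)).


f(g(-3)) = -8
g(f(-3)) = -12
Sum = -20

-20


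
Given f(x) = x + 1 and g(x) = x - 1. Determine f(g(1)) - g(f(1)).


f(g(1)) = 1
g(f(1)) = 1
Difference = 0

0


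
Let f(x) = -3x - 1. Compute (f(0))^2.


f(0) = -1
(-1)^2 = 1

1


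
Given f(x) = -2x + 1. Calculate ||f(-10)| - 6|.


f(-10) = 21
|21| = 21
|21 - 6| = 15

15


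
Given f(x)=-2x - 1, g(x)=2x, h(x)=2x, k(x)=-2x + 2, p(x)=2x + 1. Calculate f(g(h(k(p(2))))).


p(2) = 5
k(5) = -8
h(-8) = -16
g(-16) = -32
f(-32) = 63

63


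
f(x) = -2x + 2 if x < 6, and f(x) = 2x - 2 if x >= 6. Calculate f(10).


18


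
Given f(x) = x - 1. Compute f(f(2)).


f(2) = 1
f(1) = 0

0


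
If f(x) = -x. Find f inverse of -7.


7


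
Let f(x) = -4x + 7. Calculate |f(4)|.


9


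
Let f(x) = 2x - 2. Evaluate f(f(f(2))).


f(2) = 2
f(2) = 2
f(2) = 2

2


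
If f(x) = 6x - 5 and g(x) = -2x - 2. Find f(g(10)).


g(10) = -22
f(-22) = -137

-137


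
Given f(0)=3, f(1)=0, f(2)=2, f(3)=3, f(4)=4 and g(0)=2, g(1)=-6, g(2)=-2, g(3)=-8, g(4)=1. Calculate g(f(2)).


f(2) = 2
g(2) = -2

-2


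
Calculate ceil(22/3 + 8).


22/3 = 7.3333
7.3333 + 8 = 15.3333
ceil(15.3333) = 16

16


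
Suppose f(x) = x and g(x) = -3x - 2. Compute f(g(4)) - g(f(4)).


f(g(4)) = -14
g(f(4)) = -14
Difference = 0

0


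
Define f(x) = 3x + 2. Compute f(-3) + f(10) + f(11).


f(-3) = -7
f(10) = 32
f(11) = 35
Sum = 60

60


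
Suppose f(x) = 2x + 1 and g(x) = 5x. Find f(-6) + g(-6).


-41


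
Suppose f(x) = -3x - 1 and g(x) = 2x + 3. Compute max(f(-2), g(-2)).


f(-2) = 5
g(-2) = -1
max = 5

5


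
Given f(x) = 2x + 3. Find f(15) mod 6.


f(15) = 33
33 mod 6 = 3

3


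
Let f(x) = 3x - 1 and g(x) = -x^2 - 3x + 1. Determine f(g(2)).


g(2) = -9
f(-9) = -28

-28


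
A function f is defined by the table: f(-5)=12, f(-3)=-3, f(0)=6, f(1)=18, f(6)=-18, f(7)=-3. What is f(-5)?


Reading from the table at x = -5

12


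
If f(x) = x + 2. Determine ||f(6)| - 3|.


f(6) = 8
|8| = 8
|8 - 3| = 5

5


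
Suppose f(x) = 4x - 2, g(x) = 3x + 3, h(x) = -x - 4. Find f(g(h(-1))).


h(-1) = -3
g(-3) = -6
f(-6) = -26

-26


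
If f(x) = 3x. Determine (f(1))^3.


f(1) = 3
(3)^3 = 27

27


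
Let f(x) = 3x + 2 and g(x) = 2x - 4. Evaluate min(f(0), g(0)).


f(0) = 2
g(0) = -4
min = -4

-4


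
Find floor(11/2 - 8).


11/2 = 5.5
5.5 - 8 = -2.5
floor(-2.5) = -3

-3


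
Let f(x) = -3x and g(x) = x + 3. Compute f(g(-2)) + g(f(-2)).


f(g(-2)) = -3
g(f(-2)) = 9
Sum = 6

6


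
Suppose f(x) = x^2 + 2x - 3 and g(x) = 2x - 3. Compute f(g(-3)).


60


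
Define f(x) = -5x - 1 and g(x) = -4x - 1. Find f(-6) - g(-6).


f(-6) = 29
g(-6) = 23
Difference = 6

6


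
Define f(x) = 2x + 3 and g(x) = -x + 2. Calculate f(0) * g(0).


6


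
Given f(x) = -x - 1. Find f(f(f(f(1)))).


f(1) = -2
f(-2) = 1
f(1) = -2
f(-2) = 1

1


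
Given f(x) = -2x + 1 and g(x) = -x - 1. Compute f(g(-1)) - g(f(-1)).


5


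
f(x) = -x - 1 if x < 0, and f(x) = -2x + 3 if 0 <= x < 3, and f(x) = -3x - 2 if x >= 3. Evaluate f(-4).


3


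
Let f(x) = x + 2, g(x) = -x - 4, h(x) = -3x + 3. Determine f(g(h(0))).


h(0) = 3
g(3) = -7
f(-7) = -5

-5


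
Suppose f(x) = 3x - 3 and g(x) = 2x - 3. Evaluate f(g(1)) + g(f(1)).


f(g(1)) = -6
g(f(1)) = -3
Sum = -9

-9


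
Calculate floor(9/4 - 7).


9/4 = 2.25
2.25 - 7 = -4.75
floor(-4.75) = -5

-5


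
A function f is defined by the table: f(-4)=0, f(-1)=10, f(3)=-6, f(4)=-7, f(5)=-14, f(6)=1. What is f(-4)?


Reading from the table at x = -4

0


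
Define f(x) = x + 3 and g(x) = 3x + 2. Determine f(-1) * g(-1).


f(-1) = 2
g(-1) = -1
Product = -2

-2


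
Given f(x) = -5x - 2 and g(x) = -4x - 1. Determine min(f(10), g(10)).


-52


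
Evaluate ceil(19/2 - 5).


5


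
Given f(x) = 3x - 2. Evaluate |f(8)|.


f(8) = 22
|22| = 22

22


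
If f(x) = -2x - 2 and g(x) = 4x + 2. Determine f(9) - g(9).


f(9) = -20
g(9) = 38
Difference = -58

-58


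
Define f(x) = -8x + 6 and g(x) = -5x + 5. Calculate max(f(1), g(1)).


f(1) = -2
g(1) = 0
max = 0

0


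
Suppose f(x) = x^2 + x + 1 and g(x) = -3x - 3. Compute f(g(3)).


g(3) = -12
f(-12) = 1*(-12)^2 + 1*(-12) + 1 = 133

133


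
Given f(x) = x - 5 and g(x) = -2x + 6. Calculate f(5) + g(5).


-4


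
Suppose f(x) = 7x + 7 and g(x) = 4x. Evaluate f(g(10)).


g(10) = 40
f(40) = 287

287


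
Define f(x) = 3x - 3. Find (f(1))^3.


f(1) = 0
(0)^3 = 0

0


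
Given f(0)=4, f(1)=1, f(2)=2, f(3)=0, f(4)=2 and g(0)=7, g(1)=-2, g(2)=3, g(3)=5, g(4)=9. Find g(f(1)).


-2


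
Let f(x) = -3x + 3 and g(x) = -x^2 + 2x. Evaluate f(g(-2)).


g(-2) = -8
f(-8) = 27

27


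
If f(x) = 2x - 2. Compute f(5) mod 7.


f(5) = 8
8 mod 7 = 1

1


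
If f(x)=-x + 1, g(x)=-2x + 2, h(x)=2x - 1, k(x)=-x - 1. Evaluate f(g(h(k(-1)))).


-3


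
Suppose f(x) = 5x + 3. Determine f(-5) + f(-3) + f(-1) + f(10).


17


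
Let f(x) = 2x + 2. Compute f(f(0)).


f(0) = 2
f(2) = 6

6


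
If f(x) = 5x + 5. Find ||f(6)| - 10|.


25


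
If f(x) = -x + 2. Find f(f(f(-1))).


3


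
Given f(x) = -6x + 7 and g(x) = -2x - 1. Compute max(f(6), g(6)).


f(6) = -29
g(6) = -13
max = -13

-13


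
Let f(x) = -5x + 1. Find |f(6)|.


29


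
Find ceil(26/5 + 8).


26/5 = 5.2
5.2 + 8 = 13.2
ceil(13.2) = 14

14


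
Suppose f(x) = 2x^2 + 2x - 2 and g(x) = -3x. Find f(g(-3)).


g(-3) = 9
f(9) = 2*(9)^2 + 2*(9) - 2 = 178

178


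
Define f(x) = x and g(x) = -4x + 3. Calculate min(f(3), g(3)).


f(3) = 3
g(3) = -9
min = -9

-9


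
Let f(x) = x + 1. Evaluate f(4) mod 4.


1


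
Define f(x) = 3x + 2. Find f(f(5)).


f(5) = 17
f(17) = 53

53


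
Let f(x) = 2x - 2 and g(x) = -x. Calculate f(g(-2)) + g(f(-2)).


f(g(-2)) = 2
g(f(-2)) = 6
Sum = 8

8


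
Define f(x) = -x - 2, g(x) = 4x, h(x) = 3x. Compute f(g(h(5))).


h(5) = 15
g(15) = 60
f(60) = -62

-62


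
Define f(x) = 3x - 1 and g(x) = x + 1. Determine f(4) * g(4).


f(4) = 11
g(4) = 5
Product = 55

55


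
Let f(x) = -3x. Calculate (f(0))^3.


f(0) = 0
(0)^3 = 0

0


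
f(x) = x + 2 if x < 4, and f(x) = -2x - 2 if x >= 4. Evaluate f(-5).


-5 satisfies x < 4
f(-5) = -3

-3


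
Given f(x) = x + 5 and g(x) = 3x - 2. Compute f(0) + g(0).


f(0) = 5
g(0) = -2
Sum = 3

3


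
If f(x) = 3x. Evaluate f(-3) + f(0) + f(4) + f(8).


f(-3) = -9
f(0) = 0
f(4) = 12
f(8) = 24
Sum = 27

27


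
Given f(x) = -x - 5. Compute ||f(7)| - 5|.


f(7) = -12
|-12| = 12
|12 - 5| = 7

7


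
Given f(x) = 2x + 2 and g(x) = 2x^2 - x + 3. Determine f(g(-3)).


g(-3) = 24
f(24) = 50

50


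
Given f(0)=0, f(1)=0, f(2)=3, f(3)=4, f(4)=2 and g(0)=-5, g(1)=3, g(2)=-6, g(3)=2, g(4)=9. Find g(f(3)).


9


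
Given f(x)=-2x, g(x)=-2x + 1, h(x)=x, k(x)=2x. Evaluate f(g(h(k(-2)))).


-18


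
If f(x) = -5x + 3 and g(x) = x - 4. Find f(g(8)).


g(8) = 4
f(4) = -17

-17


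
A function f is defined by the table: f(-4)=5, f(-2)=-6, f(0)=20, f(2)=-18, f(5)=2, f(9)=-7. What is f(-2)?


-6


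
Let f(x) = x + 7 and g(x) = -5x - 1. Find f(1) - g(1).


14


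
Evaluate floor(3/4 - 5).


3/4 = 0.75
0.75 - 5 = -4.25
floor(-4.25) = -5

-5


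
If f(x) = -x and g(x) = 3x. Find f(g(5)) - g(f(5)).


f(g(5)) = -15
g(f(5)) = -15
Difference = 0

0


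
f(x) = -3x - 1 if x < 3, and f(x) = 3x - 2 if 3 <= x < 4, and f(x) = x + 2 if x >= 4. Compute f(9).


11


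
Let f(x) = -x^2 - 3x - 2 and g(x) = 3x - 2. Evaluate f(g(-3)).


g(-3) = -11
f(-11) = (-1)*(-11)^2 - 3*(-11) - 2 = -90

-90


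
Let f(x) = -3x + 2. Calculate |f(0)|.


f(0) = 2
|2| = 2

2


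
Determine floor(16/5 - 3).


16/5 = 3.2
3.2 - 3 = 0.2
floor(0.2) = 0

0


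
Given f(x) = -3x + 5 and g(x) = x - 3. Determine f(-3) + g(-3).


8


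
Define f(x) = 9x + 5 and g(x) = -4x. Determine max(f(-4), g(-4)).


f(-4) = -31
g(-4) = 16
max = 16

16


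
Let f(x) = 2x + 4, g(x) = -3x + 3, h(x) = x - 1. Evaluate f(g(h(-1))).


h(-1) = -2
g(-2) = 9
f(9) = 22

22


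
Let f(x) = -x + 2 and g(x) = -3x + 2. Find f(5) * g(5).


f(5) = -3
g(5) = -13
Product = 39

39


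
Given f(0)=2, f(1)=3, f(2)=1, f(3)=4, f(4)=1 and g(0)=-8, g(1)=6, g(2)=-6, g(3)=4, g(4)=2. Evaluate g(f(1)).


f(1) = 3
g(3) = 4

4


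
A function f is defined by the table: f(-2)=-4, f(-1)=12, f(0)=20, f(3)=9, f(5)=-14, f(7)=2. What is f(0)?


Reading from the table at x = 0

20


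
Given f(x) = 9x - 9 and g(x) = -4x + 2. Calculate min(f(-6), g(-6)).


-63


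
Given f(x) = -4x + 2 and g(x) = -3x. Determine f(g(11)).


134


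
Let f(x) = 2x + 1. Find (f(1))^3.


f(1) = 3
(3)^3 = 27

27


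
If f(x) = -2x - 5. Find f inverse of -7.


Solve -2x - 5 = -7
x = (-7 + 5) / (-2) = 1

1


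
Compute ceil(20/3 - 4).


20/3 = 6.6667
6.6667 - 4 = 2.6667
ceil(2.6667) = 3

3


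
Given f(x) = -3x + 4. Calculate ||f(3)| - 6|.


1


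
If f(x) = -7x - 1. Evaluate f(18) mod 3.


f(18) = -127
-127 mod 3 = 2

2


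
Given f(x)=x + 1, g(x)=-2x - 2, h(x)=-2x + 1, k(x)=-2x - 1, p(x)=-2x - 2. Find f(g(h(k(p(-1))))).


p(-1) = 0
k(0) = -1
h(-1) = 3
g(3) = -8
f(-8) = -7

-7


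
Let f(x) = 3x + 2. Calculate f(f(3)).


f(3) = 11
f(11) = 35

35


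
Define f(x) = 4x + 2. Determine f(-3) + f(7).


f(-3) = -10
f(7) = 30
Sum = 20

20


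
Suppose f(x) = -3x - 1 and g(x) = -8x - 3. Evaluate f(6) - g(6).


f(6) = -19
g(6) = -51
Difference = 32

32


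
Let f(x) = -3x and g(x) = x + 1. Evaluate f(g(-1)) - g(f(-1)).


f(g(-1)) = 0
g(f(-1)) = 4
Difference = -4

-4


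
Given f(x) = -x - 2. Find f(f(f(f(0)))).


0


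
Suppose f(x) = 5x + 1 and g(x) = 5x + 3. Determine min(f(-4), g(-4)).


-19


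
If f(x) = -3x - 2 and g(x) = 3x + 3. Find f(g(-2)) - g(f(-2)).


f(g(-2)) = 7
g(f(-2)) = 15
Difference = -8

-8


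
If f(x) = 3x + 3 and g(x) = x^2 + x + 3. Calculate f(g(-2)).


g(-2) = 5
f(5) = 18

18


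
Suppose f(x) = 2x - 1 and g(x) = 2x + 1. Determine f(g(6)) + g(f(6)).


48


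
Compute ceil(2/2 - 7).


2/2 = 1
1 - 7 = -6
ceil(-6) = -6

-6


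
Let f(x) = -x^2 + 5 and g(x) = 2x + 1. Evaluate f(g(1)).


g(1) = 3
f(3) = (-1)*(3)^2 + 5 = -4

-4


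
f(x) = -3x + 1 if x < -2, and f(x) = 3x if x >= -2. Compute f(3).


3 satisfies x >= -2
f(3) = 9

9


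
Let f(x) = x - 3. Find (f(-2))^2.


f(-2) = -5
(-5)^2 = 25

25


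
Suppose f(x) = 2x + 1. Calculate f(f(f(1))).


f(1) = 3
f(3) = 7
f(7) = 15

15


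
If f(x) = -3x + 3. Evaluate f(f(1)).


f(1) = 0
f(0) = 3

3


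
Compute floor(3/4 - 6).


3/4 = 0.75
0.75 - 6 = -5.25
floor(-5.25) = -6

-6


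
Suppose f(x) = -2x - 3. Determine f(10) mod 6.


f(10) = -23
-23 mod 6 = 1

1


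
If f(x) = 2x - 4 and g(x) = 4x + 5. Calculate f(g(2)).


g(2) = 13
f(13) = 22

22


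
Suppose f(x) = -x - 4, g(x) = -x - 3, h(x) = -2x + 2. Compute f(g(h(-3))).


h(-3) = 8
g(8) = -11
f(-11) = 7

7


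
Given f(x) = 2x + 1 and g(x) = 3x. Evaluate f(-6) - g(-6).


f(-6) = -11
g(-6) = -18
Difference = 7

7


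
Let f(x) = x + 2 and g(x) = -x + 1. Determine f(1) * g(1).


f(1) = 3
g(1) = 0
Product = 0

0


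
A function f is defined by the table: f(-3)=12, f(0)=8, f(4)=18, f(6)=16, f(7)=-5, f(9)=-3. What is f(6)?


Reading from the table at x = 6

16


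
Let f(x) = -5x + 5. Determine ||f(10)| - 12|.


f(10) = -45
|-45| = 45
|45 - 12| = 33

33


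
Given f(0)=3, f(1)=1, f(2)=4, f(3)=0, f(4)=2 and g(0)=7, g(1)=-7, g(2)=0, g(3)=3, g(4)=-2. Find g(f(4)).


f(4) = 2
g(2) = 0

0


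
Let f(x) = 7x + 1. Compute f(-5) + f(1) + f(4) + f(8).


60


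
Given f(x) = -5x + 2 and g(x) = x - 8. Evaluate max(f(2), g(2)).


f(2) = -8
g(2) = -6
max = -6

-6


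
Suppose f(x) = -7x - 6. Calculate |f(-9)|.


f(-9) = 57
|57| = 57

57


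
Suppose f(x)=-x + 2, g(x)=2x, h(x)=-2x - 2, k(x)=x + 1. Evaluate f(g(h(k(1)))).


k(1) = 2
h(2) = -6
g(-6) = -12
f(-12) = 14

14


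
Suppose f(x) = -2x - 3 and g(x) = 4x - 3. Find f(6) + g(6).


6


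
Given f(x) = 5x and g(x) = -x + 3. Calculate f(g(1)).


g(1) = 2
f(2) = 10

10


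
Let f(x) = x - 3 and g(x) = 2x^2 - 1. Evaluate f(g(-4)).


28


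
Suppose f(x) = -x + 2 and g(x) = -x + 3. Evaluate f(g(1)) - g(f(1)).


f(g(1)) = 0
g(f(1)) = 2
Difference = -2

-2


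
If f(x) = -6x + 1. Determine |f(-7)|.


f(-7) = 43
|43| = 43

43


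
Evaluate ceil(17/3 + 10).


17/3 = 5.6667
5.6667 + 10 = 15.6667
ceil(15.6667) = 16

16


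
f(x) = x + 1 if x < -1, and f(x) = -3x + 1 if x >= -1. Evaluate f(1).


-2


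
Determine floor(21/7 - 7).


21/7 = 3
3 - 7 = -4
floor(-4) = -4

-4


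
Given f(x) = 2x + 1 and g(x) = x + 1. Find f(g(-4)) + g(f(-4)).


f(g(-4)) = -5
g(f(-4)) = -6
Sum = -11

-11


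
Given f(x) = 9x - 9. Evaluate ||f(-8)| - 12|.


f(-8) = -81
|-81| = 81
|81 - 12| = 69

69


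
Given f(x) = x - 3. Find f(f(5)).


f(5) = 2
f(2) = -1

-1


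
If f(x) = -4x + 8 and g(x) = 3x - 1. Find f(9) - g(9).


-54


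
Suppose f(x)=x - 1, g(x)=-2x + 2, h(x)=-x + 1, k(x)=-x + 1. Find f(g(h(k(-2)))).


k(-2) = 3
h(3) = -2
g(-2) = 6
f(6) = 5

5


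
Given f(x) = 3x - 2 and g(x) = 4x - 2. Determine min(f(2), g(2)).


4


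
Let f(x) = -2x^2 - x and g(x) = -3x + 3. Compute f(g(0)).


g(0) = 3
f(3) = (-2)*(3)^2 - 1*(3) = -21

-21


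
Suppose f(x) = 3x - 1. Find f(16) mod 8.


f(16) = 47
47 mod 8 = 7

7


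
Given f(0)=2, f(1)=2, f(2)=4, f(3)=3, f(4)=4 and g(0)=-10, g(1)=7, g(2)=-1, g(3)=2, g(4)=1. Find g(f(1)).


-1


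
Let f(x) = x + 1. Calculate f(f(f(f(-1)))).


f(-1) = 0
f(0) = 1
f(1) = 2
f(2) = 3

3


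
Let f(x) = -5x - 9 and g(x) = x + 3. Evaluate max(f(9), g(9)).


f(9) = -54
g(9) = 12
max = 12

12


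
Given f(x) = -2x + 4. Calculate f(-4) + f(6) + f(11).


f(-4) = 12
f(6) = -8
f(11) = -18
Sum = -14

-14


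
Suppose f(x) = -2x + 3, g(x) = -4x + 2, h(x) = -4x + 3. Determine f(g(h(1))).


h(1) = -1
g(-1) = 6
f(6) = -9

-9


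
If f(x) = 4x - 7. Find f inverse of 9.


Solve 4x - 7 = 9
x = (9 + 7) / 4 = 4

4


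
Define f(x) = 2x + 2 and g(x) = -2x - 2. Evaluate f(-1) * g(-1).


f(-1) = 0
g(-1) = 0
Product = 0

0


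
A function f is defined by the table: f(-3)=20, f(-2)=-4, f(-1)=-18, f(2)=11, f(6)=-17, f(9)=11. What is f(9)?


11


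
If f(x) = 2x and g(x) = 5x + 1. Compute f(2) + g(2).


f(2) = 4
g(2) = 11
Sum = 15

15


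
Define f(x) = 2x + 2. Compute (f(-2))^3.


f(-2) = -2
(-2)^3 = -8

-8


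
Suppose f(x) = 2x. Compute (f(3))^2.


f(3) = 6
(6)^2 = 36

36


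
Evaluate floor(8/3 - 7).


8/3 = 2.6667
2.6667 - 7 = -4.3333
floor(-4.3333) = -5

-5


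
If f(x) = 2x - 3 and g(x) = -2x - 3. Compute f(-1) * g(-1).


5


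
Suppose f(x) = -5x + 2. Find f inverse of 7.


Solve -5x + 2 = 7
x = (7 - 2) / (-5) = -1

-1


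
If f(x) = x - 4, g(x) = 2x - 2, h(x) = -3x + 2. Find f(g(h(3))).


h(3) = -7
g(-7) = -16
f(-16) = -20

-20


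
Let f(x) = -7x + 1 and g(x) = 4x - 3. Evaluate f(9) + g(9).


f(9) = -62
g(9) = 33
Sum = -29

-29


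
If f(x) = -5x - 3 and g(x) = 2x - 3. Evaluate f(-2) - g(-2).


f(-2) = 7
g(-2) = -7
Difference = 14

14


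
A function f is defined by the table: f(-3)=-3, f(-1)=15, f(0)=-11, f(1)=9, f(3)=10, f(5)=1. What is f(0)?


Reading from the table at x = 0

-11


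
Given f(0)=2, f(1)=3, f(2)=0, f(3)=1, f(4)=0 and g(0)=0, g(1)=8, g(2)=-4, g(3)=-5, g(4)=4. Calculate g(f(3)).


f(3) = 1
g(1) = 8

8


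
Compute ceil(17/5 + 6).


17/5 = 3.4
3.4 + 6 = 9.4
ceil(9.4) = 10

10


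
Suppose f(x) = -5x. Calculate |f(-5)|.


f(-5) = 25
|25| = 25

25


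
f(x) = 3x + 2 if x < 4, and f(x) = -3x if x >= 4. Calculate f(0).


0 satisfies x < 4
f(0) = 2

2


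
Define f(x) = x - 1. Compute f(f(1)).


f(1) = 0
f(0) = -1

-1


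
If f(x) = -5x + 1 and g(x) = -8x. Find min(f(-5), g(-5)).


f(-5) = 26
g(-5) = 40
min = 26

26


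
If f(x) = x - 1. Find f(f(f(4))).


f(4) = 3
f(3) = 2
f(2) = 1

1


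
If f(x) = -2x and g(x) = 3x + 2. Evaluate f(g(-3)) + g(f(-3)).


34


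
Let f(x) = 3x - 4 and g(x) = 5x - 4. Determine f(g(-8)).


g(-8) = -44
f(-44) = -136

-136


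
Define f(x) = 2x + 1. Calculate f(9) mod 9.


f(9) = 19
19 mod 9 = 1

1


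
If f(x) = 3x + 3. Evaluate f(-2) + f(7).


f(-2) = -3
f(7) = 24
Sum = 21

21


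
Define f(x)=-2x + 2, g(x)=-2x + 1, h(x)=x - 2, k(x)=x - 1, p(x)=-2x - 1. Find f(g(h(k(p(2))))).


p(2) = -5
k(-5) = -6
h(-6) = -8
g(-8) = 17
f(17) = -32

-32


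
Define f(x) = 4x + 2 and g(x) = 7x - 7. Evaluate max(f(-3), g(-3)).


f(-3) = -10
g(-3) = -28
max = -10

-10


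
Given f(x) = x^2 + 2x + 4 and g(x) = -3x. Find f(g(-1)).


g(-1) = 3
f(3) = 1*(3)^2 + 2*(3) + 4 = 19

19


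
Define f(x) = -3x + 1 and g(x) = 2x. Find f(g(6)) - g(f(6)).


f(g(6)) = -35
g(f(6)) = -34
Difference = -1

-1


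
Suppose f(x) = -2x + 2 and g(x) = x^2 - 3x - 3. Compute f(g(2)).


g(2) = -5
f(-5) = 12

12


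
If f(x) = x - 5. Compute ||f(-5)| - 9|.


f(-5) = -10
|-10| = 10
|10 - 9| = 1

1


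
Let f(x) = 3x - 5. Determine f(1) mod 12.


f(1) = -2
-2 mod 12 = 10

10


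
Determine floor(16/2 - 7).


16/2 = 8
8 - 7 = 1
floor(1) = 1

1


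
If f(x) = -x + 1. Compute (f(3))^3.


f(3) = -2
(-2)^3 = -8

-8


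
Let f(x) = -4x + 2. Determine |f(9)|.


f(9) = -34
|-34| = 34

34


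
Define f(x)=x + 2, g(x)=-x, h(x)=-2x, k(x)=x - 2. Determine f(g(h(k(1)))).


k(1) = -1
h(-1) = 2
g(2) = -2
f(-2) = 0

0


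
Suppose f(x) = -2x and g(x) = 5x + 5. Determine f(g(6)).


g(6) = 35
f(35) = -70

-70


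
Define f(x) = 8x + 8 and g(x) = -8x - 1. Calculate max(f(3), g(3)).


32


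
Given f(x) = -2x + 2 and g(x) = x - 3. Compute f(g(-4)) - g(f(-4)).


f(g(-4)) = 16
g(f(-4)) = 7
Difference = 9

9


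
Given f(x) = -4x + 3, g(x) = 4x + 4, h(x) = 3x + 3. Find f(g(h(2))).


-157


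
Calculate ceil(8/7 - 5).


8/7 = 1.1429
1.1429 - 5 = -3.8571
ceil(-3.8571) = -3

-3


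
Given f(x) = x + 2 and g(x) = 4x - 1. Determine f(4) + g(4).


f(4) = 6
g(4) = 15
Sum = 21

21


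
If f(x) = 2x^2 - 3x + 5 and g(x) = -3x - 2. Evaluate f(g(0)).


g(0) = -2
f(-2) = 2*(-2)^2 - 3*(-2) + 5 = 19

19


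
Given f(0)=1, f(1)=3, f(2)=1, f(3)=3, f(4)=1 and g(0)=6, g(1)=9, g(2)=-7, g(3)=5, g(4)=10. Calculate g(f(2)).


f(2) = 1
g(1) = 9

9


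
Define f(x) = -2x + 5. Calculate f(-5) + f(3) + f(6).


f(-5) = 15
f(3) = -1
f(6) = -7
Sum = 7

7


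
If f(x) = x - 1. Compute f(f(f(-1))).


f(-1) = -2
f(-2) = -3
f(-3) = -4

-4


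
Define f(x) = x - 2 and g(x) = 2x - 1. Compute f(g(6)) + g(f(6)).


f(g(6)) = 9
g(f(6)) = 7
Sum = 16

16


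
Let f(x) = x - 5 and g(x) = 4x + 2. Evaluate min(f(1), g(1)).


f(1) = -4
g(1) = 6
min = -4

-4


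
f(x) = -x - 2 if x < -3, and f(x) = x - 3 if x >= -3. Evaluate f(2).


2 satisfies x >= -3
f(2) = -1

-1


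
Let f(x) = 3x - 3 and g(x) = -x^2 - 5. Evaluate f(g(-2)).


g(-2) = -9
f(-9) = -30

-30


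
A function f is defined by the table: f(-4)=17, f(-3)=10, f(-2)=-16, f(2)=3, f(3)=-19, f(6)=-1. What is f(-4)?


Reading from the table at x = -4

17


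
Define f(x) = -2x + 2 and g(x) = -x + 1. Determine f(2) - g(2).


-1


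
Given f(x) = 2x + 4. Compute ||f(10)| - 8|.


16


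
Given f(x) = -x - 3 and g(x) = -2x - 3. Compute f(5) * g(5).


f(5) = -8
g(5) = -13
Product = 104

104


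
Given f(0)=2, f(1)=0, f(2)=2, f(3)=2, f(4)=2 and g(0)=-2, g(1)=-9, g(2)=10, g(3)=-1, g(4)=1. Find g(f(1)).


f(1) = 0
g(0) = -2

-2


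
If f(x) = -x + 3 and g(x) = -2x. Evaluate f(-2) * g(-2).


f(-2) = 5
g(-2) = 4
Product = 20

20


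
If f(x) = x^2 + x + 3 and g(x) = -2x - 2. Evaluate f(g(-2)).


g(-2) = 2
f(2) = 1*(2)^2 + 1*(2) + 3 = 9

9


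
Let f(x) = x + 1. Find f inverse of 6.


Solve x + 1 = 6
x = (6 - 1) / 1 = 5

5


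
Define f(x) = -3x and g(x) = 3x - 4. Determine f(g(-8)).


84


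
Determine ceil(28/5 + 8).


28/5 = 5.6
5.6 + 8 = 13.6
ceil(13.6) = 14

14


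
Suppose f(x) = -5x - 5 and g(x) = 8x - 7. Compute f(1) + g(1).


f(1) = -10
g(1) = 1
Sum = -9

-9


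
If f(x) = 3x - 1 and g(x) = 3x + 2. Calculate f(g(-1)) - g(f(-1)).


6


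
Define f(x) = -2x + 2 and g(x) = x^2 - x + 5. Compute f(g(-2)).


g(-2) = 11
f(11) = -20

-20


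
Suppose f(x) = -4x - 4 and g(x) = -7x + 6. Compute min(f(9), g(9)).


f(9) = -40
g(9) = -57
min = -57

-57


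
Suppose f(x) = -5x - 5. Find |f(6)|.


35


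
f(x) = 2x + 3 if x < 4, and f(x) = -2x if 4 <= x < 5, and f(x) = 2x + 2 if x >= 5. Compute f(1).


5


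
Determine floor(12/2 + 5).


11


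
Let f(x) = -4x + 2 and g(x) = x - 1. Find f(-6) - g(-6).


f(-6) = 26
g(-6) = -7
Difference = 33

33


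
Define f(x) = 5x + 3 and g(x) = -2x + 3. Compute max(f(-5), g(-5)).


f(-5) = -22
g(-5) = 13
max = 13

13


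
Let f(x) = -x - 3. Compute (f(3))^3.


f(3) = -6
(-6)^3 = -216

-216


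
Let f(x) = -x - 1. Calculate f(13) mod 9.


4


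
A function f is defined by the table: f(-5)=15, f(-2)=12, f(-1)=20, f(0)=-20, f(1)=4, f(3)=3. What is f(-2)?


Reading from the table at x = -2

12


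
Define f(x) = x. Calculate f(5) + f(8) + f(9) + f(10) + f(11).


43


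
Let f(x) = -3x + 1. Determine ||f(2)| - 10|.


5


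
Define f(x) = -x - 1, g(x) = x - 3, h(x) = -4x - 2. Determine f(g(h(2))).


12


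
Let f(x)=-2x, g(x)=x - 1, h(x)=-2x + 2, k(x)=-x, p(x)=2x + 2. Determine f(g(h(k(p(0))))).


p(0) = 2
k(2) = -2
h(-2) = 6
g(6) = 5
f(5) = -10

-10


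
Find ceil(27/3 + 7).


27/3 = 9
9 + 7 = 16
ceil(16) = 16

16


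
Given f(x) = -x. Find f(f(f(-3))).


3


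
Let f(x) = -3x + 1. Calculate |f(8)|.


f(8) = -23
|-23| = 23

23


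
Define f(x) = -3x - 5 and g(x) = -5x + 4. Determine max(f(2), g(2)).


-6


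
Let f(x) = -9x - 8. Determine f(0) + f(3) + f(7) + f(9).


f(0) = -8
f(3) = -35
f(7) = -71
f(9) = -89
Sum = -203

-203


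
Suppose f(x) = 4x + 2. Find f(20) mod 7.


f(20) = 82
82 mod 7 = 5

5


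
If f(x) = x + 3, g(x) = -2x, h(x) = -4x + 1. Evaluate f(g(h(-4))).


h(-4) = 17
g(17) = -34
f(-34) = -31

-31


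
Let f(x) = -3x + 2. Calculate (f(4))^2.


f(4) = -10
(-10)^2 = 100

100


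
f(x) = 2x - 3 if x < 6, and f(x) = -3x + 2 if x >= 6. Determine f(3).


3 satisfies x < 6
f(3) = 3

3


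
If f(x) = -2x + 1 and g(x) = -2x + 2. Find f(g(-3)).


g(-3) = 8
f(8) = -15

-15


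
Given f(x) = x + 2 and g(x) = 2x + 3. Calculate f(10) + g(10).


f(10) = 12
g(10) = 23
Sum = 35

35


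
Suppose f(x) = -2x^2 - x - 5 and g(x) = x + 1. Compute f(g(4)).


g(4) = 5
f(5) = (-2)*(5)^2 - 1*(5) - 5 = -60

-60


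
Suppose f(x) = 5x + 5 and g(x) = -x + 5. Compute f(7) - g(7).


42


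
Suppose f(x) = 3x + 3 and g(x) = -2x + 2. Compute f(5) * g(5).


f(5) = 18
g(5) = -8
Product = -144

-144


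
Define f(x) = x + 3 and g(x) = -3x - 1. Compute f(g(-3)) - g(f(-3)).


12


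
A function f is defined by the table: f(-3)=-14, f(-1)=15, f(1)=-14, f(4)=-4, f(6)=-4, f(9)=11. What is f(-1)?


Reading from the table at x = -1

15


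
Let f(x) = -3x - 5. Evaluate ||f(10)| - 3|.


f(10) = -35
|-35| = 35
|35 - 3| = 32

32


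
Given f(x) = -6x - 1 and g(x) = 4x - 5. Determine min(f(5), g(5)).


-31


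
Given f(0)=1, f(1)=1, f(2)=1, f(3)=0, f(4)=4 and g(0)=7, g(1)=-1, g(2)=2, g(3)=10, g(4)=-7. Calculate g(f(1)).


f(1) = 1
g(1) = -1

-1


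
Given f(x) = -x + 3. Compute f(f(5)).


f(5) = -2
f(-2) = 5

5


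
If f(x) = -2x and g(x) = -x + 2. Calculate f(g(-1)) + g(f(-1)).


-6


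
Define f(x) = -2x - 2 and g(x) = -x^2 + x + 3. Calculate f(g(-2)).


g(-2) = -3
f(-3) = 4

4


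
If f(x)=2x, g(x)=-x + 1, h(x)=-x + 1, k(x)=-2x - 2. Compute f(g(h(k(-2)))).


k(-2) = 2
h(2) = -1
g(-1) = 2
f(2) = 4

4


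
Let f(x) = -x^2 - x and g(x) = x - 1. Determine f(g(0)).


g(0) = -1
f(-1) = (-1)*(-1)^2 - 1*(-1) = 0

0


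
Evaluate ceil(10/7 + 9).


11


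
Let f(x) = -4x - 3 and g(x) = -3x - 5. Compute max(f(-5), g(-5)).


f(-5) = 17
g(-5) = 10
max = 17

17


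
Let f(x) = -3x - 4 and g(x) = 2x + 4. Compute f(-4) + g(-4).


4


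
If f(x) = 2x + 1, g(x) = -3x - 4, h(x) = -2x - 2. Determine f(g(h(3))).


h(3) = -8
g(-8) = 20
f(20) = 41

41


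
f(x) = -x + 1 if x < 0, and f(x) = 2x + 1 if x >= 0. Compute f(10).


10 satisfies x >= 0
f(10) = 21

21


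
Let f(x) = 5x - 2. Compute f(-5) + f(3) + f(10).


f(-5) = -27
f(3) = 13
f(10) = 48
Sum = 34

34


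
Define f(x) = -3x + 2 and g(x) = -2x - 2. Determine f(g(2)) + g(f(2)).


f(g(2)) = 20
g(f(2)) = 6
Sum = 26

26


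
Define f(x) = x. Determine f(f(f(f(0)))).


f(0) = 0
f(0) = 0
f(0) = 0
f(0) = 0

0


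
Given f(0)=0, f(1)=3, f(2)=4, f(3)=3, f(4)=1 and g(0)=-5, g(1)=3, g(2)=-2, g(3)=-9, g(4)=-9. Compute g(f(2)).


-9


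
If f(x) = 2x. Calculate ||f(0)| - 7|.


f(0) = 0
|0| = 0
|0 - 7| = 7

7


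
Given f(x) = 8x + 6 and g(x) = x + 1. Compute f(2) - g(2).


19


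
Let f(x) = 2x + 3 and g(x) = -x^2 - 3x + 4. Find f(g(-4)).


g(-4) = 0
f(0) = 3

3


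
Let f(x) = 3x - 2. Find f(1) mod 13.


f(1) = 1
1 mod 13 = 1

1


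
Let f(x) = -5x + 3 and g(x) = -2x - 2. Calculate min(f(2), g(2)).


-7


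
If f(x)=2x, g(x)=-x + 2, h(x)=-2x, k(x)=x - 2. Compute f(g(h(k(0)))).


k(0) = -2
h(-2) = 4
g(4) = -2
f(-2) = -4

-4


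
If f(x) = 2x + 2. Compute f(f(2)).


f(2) = 6
f(6) = 14

14


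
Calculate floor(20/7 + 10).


20/7 = 2.8571
2.8571 + 10 = 12.8571
floor(12.8571) = 12

12


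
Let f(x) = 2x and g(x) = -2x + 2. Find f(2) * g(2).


f(2) = 4
g(2) = -2
Product = -8

-8


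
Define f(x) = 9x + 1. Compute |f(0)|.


f(0) = 1
|1| = 1

1


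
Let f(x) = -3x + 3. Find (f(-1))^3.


f(-1) = 6
(6)^3 = 216

216


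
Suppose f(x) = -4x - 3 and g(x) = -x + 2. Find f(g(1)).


g(1) = 1
f(1) = -7

-7


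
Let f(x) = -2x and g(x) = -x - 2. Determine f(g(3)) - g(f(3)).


f(g(3)) = 10
g(f(3)) = 4
Difference = 6

6


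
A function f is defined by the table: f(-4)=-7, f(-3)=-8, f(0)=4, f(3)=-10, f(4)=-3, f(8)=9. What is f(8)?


Reading from the table at x = 8

9


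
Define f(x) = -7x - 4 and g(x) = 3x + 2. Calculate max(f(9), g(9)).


f(9) = -67
g(9) = 29
max = 29

29


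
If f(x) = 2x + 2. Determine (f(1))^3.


f(1) = 4
(4)^3 = 64

64


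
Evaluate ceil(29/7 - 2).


29/7 = 4.1429
4.1429 - 2 = 2.1429
ceil(2.1429) = 3

3


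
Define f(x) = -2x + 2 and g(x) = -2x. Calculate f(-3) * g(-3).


f(-3) = 8
g(-3) = 6
Product = 48

48


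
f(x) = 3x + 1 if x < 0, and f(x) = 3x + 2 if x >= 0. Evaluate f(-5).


-5 satisfies x < 0
f(-5) = -14

-14


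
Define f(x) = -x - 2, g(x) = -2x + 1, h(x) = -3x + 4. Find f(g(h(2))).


h(2) = -2
g(-2) = 5
f(5) = -7

-7


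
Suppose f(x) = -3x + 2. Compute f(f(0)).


f(0) = 2
f(2) = -4

-4


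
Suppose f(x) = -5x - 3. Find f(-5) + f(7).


f(-5) = 22
f(7) = -38
Sum = -16

-16


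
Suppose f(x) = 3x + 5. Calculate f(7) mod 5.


1


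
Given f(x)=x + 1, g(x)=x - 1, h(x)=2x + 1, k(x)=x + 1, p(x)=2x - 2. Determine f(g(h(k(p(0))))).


p(0) = -2
k(-2) = -1
h(-1) = -1
g(-1) = -2
f(-2) = -1

-1


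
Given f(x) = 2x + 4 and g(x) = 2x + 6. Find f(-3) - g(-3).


-2


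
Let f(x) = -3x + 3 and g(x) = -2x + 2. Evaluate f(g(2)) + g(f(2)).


f(g(2)) = 9
g(f(2)) = 8
Sum = 17

17


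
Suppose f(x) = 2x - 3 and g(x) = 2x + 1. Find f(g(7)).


g(7) = 15
f(15) = 27

27


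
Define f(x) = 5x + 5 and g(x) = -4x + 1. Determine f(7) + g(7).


f(7) = 40
g(7) = -27
Sum = 13

13


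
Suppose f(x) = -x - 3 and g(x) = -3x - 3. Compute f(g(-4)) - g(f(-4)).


-6


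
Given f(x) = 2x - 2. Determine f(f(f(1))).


f(1) = 0
f(0) = -2
f(-2) = -6

-6


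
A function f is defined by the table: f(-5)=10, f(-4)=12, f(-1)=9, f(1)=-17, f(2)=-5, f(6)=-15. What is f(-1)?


Reading from the table at x = -1

9


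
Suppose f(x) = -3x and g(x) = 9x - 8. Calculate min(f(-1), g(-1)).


-17


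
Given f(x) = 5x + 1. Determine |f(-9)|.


f(-9) = -44
|-44| = 44

44


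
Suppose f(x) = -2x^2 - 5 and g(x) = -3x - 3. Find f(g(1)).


g(1) = -6
f(-6) = (-2)*(-6)^2 - 5 = -77

-77


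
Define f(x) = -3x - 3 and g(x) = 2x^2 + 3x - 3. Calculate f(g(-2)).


g(-2) = -1
f(-1) = 0

0


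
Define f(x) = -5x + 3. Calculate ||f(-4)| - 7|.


f(-4) = 23
|23| = 23
|23 - 7| = 16

16


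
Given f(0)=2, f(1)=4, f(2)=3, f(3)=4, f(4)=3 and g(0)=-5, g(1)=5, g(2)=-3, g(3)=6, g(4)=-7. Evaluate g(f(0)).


f(0) = 2
g(2) = -3

-3


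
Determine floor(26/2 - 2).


26/2 = 13
13 - 2 = 11
floor(11) = 11

11


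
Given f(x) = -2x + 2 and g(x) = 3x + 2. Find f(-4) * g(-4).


-100


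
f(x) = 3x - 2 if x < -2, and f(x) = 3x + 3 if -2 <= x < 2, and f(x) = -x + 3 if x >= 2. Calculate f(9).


9 satisfies x >= 2
f(9) = -6

-6


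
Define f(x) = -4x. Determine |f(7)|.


f(7) = -28
|-28| = 28

28


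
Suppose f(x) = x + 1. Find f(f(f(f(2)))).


f(2) = 3
f(3) = 4
f(4) = 5
f(5) = 6

6


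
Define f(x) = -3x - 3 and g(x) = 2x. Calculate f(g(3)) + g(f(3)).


f(g(3)) = -21
g(f(3)) = -24
Sum = -45

-45


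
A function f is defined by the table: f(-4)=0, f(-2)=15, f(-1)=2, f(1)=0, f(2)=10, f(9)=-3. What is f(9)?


Reading from the table at x = 9

-3


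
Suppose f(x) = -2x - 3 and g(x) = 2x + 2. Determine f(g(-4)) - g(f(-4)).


f(g(-4)) = 9
g(f(-4)) = 12
Difference = -3

-3


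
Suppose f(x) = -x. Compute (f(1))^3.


f(1) = -1
(-1)^3 = -1

-1


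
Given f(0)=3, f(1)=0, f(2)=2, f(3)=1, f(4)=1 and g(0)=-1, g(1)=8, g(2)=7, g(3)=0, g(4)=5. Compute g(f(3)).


f(3) = 1
g(1) = 8

8


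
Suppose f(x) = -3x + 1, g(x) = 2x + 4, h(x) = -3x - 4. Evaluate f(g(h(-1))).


-5


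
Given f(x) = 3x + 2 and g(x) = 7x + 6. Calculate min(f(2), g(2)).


f(2) = 8
g(2) = 20
min = 8

8


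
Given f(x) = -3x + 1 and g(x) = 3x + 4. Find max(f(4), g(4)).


16


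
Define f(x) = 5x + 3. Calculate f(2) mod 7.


6


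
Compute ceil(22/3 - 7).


22/3 = 7.3333
7.3333 - 7 = 0.3333
ceil(0.3333) = 1

1


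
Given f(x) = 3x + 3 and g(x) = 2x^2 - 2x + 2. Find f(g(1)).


g(1) = 2
f(2) = 9

9


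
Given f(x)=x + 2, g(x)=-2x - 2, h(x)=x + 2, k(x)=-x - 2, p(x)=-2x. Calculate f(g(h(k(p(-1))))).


p(-1) = 2
k(2) = -4
h(-4) = -2
g(-2) = 2
f(2) = 4

4


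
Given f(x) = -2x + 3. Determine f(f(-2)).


f(-2) = 7
f(7) = -11

-11


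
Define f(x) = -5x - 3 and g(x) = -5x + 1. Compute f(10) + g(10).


f(10) = -53
g(10) = -49
Sum = -102

-102


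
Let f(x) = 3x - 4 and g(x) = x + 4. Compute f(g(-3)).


g(-3) = 1
f(1) = -1

-1


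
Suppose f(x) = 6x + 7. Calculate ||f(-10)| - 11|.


f(-10) = -53
|-53| = 53
|53 - 11| = 42

42


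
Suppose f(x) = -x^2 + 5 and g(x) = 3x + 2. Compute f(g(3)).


g(3) = 11
f(11) = (-1)*(11)^2 + 5 = -116

-116


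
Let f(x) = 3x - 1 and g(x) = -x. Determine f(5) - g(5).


f(5) = 14
g(5) = -5
Difference = 19

19


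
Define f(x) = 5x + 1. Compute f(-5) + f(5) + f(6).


f(-5) = -24
f(5) = 26
f(6) = 31
Sum = 33

33


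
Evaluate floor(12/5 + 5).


12/5 = 2.4
2.4 + 5 = 7.4
floor(7.4) = 7

7


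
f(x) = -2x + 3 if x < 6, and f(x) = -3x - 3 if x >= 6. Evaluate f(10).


10 satisfies x >= 6
f(10) = -33

-33


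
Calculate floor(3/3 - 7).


3/3 = 1
1 - 7 = -6
floor(-6) = -6

-6


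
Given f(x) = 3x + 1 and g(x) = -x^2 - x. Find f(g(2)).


-17


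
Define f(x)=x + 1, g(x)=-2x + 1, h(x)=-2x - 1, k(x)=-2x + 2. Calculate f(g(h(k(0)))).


12


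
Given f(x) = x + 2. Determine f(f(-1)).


f(-1) = 1
f(1) = 3

3


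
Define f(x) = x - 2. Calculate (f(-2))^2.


16


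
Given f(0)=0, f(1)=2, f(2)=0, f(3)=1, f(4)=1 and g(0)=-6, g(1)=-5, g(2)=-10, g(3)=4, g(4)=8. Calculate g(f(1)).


f(1) = 2
g(2) = -10

-10


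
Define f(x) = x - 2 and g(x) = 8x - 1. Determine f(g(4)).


g(4) = 31
f(31) = 29

29


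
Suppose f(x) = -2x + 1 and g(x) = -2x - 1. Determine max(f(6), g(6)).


f(6) = -11
g(6) = -13
max = -11

-11
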